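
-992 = -992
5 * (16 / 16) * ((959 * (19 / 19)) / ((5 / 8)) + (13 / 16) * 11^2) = 130617 / 16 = 8163.56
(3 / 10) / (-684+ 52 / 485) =-291 / 663376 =-0.00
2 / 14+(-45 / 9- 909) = -6397 / 7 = -913.86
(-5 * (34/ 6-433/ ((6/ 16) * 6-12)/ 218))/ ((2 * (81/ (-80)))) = 4991000/ 344331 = 14.49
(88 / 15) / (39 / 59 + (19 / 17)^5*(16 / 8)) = 7371897544 / 5213311575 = 1.41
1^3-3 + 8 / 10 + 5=19 / 5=3.80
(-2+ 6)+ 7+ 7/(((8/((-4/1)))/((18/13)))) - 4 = 28/13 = 2.15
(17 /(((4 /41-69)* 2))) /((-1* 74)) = 697 /418100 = 0.00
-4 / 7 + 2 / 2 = 3 / 7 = 0.43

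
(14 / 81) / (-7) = -2 / 81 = -0.02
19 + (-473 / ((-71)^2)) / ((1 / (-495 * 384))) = 90003619 / 5041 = 17854.32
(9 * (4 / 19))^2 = 1296 / 361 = 3.59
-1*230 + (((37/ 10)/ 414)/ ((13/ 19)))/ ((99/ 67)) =-1225434299/ 5328180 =-229.99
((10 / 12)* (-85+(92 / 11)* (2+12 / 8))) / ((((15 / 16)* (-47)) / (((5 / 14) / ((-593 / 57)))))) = -232940 / 6438201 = -0.04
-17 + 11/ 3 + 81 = 203/ 3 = 67.67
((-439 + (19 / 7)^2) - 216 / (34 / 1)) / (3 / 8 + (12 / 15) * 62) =-14593680 / 1665167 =-8.76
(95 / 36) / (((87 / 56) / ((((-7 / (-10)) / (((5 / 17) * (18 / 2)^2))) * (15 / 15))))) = 15827 / 317115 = 0.05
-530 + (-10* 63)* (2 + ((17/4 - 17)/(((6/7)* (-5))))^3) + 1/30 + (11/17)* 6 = -18374.37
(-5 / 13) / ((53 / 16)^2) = -1280 / 36517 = -0.04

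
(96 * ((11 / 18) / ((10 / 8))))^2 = 2202.74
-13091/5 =-2618.20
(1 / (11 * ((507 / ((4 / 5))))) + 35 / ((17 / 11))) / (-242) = -0.09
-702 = -702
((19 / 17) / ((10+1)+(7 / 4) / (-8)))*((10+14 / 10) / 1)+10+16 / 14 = 843314 / 68425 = 12.32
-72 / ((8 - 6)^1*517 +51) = -72 / 1085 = -0.07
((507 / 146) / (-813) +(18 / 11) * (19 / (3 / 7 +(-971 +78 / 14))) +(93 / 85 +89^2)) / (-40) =-11312512171597 / 57119060240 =-198.05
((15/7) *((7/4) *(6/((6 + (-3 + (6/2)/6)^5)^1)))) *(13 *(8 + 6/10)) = -80496/2933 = -27.44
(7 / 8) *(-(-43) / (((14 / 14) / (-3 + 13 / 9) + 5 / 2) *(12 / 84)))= 14749 / 104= 141.82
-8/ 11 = -0.73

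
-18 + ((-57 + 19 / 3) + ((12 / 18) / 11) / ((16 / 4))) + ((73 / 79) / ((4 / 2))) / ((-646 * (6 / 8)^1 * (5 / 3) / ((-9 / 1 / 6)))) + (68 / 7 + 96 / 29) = -47543114992 / 854691915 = -55.63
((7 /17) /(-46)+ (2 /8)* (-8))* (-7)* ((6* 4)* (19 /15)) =835772 /1955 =427.50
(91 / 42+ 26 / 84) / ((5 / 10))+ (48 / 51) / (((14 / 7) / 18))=4792 / 357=13.42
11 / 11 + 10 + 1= 12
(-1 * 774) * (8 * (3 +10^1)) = -80496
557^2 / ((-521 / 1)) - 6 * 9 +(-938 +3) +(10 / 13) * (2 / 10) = -10730692 / 6773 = -1584.33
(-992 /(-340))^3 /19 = 15252992 /11668375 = 1.31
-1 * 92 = -92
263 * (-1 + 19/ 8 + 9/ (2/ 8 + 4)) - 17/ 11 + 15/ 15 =1373359/ 1496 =918.02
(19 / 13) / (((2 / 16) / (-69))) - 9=-10605 / 13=-815.77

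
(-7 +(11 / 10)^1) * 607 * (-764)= 13680566 / 5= 2736113.20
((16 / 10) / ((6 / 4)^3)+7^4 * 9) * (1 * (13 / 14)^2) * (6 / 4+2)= 493020151 / 7560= 65214.31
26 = 26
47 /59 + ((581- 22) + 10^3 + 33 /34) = 3130899 /2006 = 1560.77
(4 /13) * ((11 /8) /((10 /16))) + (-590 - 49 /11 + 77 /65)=-423704 /715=-592.59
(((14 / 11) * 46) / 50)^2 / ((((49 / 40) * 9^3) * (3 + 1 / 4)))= 67712 / 143339625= 0.00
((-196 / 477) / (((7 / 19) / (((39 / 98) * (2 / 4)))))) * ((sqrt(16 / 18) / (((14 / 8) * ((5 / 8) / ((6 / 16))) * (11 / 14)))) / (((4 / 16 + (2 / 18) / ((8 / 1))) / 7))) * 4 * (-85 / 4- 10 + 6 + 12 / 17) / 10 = 4165824 * sqrt(2) / 247775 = 23.78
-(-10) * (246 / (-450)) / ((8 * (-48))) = 41 / 2880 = 0.01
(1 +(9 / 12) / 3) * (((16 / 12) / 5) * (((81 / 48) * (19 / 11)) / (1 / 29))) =4959 / 176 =28.18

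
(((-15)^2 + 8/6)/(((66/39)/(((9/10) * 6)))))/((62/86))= 1001.77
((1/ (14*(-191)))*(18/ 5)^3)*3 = -8748/ 167125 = -0.05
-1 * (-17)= 17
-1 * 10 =-10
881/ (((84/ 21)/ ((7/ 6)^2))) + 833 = 163121/ 144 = 1132.78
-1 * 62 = -62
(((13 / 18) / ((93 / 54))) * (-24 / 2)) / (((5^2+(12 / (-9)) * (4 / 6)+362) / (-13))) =18252 / 107725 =0.17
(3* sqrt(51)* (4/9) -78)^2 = 18524/3 -208* sqrt(51) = 4689.25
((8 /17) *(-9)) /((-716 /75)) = 1350 /3043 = 0.44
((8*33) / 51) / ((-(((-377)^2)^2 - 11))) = -44 / 171705547355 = -0.00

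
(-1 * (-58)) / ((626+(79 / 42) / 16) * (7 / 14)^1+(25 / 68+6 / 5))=6625920 / 35942923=0.18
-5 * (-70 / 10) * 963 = 33705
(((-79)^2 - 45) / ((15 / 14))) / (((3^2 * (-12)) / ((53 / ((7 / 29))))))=-11757.10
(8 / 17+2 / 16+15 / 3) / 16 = 761 / 2176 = 0.35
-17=-17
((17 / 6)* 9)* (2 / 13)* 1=51 / 13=3.92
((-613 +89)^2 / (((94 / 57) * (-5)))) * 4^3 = -500826624 / 235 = -2131177.12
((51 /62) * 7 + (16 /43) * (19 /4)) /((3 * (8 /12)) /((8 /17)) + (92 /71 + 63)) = 2848946 /25949511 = 0.11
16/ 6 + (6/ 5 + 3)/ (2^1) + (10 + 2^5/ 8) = 563/ 30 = 18.77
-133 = -133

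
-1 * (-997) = 997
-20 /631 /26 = -10 /8203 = -0.00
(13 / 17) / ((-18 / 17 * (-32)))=13 / 576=0.02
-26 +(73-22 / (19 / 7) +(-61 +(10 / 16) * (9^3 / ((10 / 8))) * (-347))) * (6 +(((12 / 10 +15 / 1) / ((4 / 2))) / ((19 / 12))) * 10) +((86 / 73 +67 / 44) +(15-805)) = -8383424415721 / 1159532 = -7230006.95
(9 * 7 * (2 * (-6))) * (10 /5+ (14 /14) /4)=-1701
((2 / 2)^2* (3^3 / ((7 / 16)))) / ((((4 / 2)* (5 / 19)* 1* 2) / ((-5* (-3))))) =6156 / 7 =879.43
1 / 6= 0.17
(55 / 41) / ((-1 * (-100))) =11 / 820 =0.01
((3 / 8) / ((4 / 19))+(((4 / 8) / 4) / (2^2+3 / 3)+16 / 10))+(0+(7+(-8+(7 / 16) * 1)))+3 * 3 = 11.84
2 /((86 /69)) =69 /43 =1.60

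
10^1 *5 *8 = 400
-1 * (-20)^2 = -400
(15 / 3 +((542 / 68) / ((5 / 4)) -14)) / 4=-223 / 340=-0.66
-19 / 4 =-4.75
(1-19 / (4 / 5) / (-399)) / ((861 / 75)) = 2225 / 24108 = 0.09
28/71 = 0.39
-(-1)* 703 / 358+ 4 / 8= 441 / 179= 2.46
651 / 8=81.38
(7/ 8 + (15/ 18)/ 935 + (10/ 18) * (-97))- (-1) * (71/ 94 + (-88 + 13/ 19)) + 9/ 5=-8282494507/ 60116760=-137.77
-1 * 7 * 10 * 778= -54460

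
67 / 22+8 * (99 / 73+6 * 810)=62463595 / 1606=38893.89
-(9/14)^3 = -729/2744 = -0.27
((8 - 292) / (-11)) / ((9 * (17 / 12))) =1136 / 561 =2.02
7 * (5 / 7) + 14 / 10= 6.40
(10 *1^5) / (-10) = -1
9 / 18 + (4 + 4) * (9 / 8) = 19 / 2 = 9.50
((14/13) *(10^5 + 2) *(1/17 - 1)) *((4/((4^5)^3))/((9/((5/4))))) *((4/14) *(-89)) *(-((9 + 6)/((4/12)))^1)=-111252225/1853882368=-0.06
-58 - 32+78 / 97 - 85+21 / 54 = -303467 / 1746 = -173.81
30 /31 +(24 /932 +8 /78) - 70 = -68.90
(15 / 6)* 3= 15 / 2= 7.50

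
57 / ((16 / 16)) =57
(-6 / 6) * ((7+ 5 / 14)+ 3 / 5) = -557 / 70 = -7.96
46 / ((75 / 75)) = 46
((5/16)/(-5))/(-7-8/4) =0.01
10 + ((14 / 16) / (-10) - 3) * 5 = -87 / 16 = -5.44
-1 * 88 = -88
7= 7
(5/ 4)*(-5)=-25/ 4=-6.25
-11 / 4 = -2.75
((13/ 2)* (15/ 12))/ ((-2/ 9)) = -585/ 16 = -36.56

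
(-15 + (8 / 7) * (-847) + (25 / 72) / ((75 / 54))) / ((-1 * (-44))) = -3931 / 176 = -22.34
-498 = -498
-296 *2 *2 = -1184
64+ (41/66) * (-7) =3937/66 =59.65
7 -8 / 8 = 6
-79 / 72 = -1.10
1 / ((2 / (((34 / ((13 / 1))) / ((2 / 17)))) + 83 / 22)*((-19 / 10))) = -63580 / 466621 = -0.14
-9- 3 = -12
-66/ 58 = -1.14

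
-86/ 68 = -43/ 34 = -1.26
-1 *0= 0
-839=-839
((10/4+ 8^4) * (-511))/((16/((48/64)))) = -12566001/128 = -98171.88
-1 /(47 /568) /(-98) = 284 /2303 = 0.12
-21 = -21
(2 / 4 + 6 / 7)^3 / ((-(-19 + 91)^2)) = -6859 / 14224896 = -0.00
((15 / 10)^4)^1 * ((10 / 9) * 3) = 135 / 8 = 16.88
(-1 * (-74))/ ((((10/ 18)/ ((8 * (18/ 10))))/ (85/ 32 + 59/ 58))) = 7046.05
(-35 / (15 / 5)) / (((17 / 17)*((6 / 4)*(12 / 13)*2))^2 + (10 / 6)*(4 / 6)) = -1.33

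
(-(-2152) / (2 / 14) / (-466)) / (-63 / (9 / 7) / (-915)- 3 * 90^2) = 6891780 / 5180627083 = 0.00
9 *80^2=57600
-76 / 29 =-2.62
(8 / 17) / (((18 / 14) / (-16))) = -5.86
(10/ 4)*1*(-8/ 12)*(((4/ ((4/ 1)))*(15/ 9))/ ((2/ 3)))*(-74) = 925/ 3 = 308.33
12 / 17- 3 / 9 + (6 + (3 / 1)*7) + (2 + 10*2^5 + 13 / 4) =352.62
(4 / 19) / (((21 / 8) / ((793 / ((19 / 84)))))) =101504 / 361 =281.17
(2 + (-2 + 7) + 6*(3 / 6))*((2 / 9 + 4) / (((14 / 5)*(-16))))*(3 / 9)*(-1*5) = 2375 / 1512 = 1.57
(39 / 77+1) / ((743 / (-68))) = -7888 / 57211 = -0.14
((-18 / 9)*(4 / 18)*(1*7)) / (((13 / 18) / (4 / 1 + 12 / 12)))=-280 / 13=-21.54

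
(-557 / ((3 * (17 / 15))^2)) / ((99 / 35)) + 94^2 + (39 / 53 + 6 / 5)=66879324008 / 7581915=8820.90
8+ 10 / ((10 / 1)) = 9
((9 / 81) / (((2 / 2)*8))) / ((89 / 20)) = 5 / 1602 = 0.00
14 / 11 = 1.27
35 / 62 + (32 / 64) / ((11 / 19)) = 487 / 341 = 1.43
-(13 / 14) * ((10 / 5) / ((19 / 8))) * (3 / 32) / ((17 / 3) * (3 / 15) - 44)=585 / 342076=0.00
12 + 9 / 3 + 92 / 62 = 511 / 31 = 16.48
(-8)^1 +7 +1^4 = 0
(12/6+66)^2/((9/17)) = 78608/9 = 8734.22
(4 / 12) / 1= 1 / 3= 0.33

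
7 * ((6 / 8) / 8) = 21 / 32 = 0.66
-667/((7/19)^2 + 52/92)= -5538101/5820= -951.56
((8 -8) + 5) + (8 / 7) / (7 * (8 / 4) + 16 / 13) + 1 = 4210 / 693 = 6.08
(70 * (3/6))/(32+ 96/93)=1085/1024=1.06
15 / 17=0.88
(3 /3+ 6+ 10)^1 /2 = 17 /2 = 8.50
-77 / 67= -1.15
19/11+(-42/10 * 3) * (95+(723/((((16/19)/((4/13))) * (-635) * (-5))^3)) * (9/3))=-295849554439049879503/247516359805000000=-1195.27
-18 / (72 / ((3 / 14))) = -3 / 56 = -0.05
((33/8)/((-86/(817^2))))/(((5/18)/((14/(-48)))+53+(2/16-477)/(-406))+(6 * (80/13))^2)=-52722208539/2332660493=-22.60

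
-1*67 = -67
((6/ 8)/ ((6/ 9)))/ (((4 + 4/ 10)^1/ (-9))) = -405/ 176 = -2.30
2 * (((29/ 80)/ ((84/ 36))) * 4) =87/ 70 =1.24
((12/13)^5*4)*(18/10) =8957952/1856465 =4.83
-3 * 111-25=-358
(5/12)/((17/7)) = 0.17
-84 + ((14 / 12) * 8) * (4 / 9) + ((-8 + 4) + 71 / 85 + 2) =-185933 / 2295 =-81.02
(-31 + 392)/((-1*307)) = -361/307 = -1.18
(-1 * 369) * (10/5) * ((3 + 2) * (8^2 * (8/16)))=-118080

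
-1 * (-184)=184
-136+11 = -125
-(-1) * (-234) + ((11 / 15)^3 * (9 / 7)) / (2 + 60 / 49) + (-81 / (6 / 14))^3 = -400026543433 / 59250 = -6751502.84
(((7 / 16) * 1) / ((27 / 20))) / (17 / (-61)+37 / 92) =2.62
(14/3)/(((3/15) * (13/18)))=420/13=32.31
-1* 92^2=-8464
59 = 59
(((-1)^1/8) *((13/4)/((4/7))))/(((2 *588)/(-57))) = 247/7168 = 0.03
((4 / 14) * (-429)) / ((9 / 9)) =-858 / 7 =-122.57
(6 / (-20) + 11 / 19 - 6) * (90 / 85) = -6.06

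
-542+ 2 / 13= -7044 / 13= -541.85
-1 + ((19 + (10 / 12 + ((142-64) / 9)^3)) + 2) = 36277 / 54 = 671.80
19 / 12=1.58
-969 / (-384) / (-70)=-323 / 8960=-0.04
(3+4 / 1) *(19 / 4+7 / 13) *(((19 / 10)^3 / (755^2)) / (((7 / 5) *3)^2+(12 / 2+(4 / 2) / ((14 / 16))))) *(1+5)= 11091003 / 107586062480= 0.00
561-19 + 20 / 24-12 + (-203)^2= 250439 / 6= 41739.83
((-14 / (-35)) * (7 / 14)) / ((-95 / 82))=-82 / 475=-0.17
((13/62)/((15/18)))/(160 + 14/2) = 39/25885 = 0.00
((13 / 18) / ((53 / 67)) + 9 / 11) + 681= 7164581 / 10494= 682.73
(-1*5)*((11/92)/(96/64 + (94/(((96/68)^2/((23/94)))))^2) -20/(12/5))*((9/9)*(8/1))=93412435720/280267167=333.30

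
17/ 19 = 0.89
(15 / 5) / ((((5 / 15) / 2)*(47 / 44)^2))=15.78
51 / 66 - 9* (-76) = 15065 / 22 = 684.77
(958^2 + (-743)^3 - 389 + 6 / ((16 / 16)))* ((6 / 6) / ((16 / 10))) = -1023137565 / 4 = -255784391.25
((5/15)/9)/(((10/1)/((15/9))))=1/162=0.01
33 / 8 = 4.12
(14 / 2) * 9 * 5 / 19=315 / 19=16.58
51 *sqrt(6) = 124.92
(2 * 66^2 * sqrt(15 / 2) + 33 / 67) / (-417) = -1452 * sqrt(30) / 139 - 11 / 9313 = -57.22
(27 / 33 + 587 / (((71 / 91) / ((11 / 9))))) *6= 5522.16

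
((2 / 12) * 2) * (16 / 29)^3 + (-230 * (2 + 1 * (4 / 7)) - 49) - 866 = -771517343 / 512169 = -1506.37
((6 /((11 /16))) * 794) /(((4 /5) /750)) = 71460000 /11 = 6496363.64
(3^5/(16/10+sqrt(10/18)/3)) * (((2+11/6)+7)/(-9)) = -947700/5059+131625 * sqrt(5)/10118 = -158.24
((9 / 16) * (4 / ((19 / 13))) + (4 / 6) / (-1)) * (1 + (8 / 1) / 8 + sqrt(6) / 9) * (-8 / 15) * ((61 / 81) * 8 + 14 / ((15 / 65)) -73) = 203378 * sqrt(6) / 623295 + 406756 / 69255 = 6.67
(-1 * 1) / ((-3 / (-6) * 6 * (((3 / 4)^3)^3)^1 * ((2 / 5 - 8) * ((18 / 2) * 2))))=327680 / 10097379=0.03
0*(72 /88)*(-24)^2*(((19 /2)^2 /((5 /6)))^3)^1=0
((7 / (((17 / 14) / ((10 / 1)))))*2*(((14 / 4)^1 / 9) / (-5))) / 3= -1372 / 459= -2.99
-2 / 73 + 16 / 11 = 1146 / 803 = 1.43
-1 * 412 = -412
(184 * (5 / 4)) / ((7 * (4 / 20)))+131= 2067 / 7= 295.29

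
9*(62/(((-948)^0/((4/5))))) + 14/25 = 11174/25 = 446.96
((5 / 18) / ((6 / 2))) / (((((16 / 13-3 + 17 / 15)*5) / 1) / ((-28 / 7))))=65 / 558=0.12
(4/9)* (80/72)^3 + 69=456709/6561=69.61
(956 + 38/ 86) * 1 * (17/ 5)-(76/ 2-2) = 691419/ 215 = 3215.90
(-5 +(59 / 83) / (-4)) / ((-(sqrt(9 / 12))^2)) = 573 / 83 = 6.90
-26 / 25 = -1.04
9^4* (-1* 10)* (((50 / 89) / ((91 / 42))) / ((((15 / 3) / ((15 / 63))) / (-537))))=3523257000 / 8099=435023.71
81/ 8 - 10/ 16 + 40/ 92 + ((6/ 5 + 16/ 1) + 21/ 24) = 25769/ 920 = 28.01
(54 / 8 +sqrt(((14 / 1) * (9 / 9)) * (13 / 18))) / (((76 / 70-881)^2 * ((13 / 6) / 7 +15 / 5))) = 0.00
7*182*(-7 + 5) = -2548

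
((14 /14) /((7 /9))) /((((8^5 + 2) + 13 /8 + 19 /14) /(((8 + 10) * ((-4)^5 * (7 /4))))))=-2322432 /1835287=-1.27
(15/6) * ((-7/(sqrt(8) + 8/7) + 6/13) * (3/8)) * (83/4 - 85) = -3403965/34112 + 1322265 * sqrt(2)/10496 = 78.37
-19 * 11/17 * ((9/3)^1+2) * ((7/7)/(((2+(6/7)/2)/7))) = -51205/289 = -177.18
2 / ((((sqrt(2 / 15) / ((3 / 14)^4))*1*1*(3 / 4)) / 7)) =27*sqrt(30) / 1372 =0.11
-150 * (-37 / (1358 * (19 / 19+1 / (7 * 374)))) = 345950 / 84681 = 4.09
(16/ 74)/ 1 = 8/ 37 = 0.22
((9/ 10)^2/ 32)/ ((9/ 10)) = 9/ 320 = 0.03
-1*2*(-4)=8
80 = 80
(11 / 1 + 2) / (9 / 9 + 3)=13 / 4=3.25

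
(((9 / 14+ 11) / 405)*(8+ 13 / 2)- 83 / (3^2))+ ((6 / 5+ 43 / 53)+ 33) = 3150059 / 120204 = 26.21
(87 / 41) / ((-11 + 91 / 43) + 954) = 3741 / 1666240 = 0.00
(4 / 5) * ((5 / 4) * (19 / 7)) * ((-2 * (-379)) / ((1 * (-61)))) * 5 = -168.64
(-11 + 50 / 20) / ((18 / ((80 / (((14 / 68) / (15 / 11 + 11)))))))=-1572160 / 693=-2268.63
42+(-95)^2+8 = 9075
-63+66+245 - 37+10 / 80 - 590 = -3031 / 8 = -378.88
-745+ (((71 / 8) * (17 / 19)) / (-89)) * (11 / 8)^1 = -80640157 / 108224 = -745.12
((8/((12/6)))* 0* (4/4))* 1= 0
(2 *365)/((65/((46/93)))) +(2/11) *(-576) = -1318892/13299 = -99.17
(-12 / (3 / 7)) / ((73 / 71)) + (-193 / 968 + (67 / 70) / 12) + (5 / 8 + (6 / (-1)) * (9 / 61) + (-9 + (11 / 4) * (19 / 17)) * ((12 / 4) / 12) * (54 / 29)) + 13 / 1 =-1938092378371 / 111566619780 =-17.37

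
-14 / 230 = -7 / 115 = -0.06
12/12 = 1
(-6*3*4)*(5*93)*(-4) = 133920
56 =56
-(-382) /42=191 /21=9.10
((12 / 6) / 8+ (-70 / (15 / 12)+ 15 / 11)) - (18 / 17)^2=-705833 / 12716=-55.51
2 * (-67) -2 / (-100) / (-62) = -415401 / 3100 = -134.00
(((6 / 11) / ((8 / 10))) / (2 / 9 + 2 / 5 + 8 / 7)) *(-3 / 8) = -14175 / 97856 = -0.14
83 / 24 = 3.46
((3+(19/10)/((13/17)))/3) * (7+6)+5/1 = 863/30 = 28.77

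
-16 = -16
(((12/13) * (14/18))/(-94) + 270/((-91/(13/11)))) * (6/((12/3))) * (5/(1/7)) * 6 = -7439820/6721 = -1106.95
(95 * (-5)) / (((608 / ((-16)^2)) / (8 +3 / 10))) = -1660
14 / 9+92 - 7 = 779 / 9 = 86.56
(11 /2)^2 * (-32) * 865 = -837320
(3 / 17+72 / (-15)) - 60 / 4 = -1668 / 85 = -19.62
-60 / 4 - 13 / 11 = -16.18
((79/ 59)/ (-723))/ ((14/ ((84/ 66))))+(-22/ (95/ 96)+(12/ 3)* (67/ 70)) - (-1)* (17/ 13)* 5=-48128827118/ 4056467415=-11.86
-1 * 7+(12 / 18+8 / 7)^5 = 12.40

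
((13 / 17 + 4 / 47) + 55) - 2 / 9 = 55.63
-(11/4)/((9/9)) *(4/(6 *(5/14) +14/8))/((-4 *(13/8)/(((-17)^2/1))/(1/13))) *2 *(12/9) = 1424192/55263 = 25.77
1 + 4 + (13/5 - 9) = -7/5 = -1.40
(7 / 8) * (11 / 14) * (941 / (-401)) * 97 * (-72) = 9036423 / 802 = 11267.36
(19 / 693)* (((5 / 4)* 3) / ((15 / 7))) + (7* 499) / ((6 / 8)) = 1844323 / 396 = 4657.38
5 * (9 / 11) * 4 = 180 / 11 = 16.36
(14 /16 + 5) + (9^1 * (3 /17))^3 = 9.88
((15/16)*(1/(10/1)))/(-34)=-3/1088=-0.00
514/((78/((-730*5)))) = -24052.56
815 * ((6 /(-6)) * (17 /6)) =-13855 /6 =-2309.17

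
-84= -84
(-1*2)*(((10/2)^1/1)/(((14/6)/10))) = -300/7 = -42.86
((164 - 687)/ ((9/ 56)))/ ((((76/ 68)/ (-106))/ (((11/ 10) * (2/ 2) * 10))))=580546736/ 171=3395010.15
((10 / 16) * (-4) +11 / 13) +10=217 / 26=8.35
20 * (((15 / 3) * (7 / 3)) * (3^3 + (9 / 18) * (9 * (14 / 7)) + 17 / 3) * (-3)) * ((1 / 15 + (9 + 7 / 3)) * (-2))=665000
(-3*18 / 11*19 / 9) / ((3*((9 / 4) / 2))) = -304 / 99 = -3.07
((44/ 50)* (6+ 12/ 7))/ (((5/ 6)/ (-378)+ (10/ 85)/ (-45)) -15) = -6543504/ 14463145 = -0.45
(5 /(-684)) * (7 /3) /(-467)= 35 /958284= 0.00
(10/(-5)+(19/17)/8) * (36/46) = -99/68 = -1.46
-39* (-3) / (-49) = -117 / 49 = -2.39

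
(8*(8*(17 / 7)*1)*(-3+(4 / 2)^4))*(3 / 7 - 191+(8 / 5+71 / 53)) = -4922918208 / 12985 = -379123.47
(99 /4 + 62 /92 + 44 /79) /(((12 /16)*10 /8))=251772 /9085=27.71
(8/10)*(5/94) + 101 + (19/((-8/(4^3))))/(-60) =73021/705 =103.58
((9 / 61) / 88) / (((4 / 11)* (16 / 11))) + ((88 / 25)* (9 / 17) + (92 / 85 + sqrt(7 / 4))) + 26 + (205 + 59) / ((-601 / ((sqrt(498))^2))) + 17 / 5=-1487044323421 / 7977433600 + sqrt(7) / 2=-185.08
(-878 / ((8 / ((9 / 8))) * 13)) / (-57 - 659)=3951 / 297856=0.01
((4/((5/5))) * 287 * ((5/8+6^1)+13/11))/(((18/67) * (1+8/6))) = 629063/44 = 14296.89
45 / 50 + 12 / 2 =6.90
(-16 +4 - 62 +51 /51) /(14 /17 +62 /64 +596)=-39712 /325199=-0.12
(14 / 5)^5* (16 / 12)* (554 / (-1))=-1191817984 / 9375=-127127.25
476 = 476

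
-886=-886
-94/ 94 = -1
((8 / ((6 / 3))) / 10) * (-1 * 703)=-1406 / 5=-281.20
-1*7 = -7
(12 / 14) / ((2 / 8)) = 24 / 7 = 3.43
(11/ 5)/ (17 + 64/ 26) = 13/ 115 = 0.11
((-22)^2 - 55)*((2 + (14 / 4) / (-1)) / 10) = -1287 / 20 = -64.35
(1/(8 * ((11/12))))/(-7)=-3/154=-0.02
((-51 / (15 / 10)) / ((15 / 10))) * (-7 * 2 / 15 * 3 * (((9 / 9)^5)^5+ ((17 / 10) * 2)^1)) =20944 / 75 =279.25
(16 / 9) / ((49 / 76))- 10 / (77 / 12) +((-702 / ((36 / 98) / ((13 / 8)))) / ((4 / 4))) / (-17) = 121304369 / 659736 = 183.87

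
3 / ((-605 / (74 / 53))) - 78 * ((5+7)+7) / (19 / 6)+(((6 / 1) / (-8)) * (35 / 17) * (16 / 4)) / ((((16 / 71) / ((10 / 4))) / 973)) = -1171115470623 / 17443360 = -67138.18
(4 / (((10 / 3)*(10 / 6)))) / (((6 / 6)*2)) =9 / 25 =0.36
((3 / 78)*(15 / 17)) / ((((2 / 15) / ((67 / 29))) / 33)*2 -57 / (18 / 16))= -497475 / 742667848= -0.00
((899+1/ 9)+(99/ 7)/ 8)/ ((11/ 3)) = 454043/ 1848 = 245.69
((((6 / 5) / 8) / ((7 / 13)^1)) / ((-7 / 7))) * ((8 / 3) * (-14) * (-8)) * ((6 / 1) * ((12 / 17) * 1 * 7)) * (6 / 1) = -1257984 / 85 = -14799.81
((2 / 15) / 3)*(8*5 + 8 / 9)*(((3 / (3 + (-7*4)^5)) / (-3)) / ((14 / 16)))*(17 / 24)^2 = 26588 / 439122462975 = 0.00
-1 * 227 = -227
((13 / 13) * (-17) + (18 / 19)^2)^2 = 33790969 / 130321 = 259.29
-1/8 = -0.12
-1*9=-9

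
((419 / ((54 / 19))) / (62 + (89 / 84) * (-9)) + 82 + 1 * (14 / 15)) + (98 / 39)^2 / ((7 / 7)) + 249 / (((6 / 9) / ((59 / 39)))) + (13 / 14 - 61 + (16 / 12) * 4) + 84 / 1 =12386472734 / 18046665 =686.36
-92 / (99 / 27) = -25.09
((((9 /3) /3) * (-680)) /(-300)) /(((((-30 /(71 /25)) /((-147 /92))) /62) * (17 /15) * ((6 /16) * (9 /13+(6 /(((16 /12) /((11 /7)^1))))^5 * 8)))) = 5310205264 /15018349465125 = 0.00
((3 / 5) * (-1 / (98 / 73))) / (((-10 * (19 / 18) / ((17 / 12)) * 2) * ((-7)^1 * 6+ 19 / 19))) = -11169 / 15268400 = -0.00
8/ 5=1.60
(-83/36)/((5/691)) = -57353/180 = -318.63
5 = 5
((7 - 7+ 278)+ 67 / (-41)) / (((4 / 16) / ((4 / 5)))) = 884.37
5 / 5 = 1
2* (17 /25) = 34 /25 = 1.36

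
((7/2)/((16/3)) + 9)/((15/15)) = 309/32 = 9.66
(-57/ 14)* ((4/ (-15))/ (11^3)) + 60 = 2795138/ 46585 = 60.00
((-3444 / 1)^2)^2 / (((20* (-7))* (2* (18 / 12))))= -1674839847744 / 5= -334967969548.80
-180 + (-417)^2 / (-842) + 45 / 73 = -23719887 / 61466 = -385.90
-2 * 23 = -46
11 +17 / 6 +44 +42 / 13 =4763 / 78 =61.06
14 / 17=0.82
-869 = -869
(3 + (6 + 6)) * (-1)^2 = 15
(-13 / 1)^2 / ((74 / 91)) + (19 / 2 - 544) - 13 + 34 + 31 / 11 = -123263 / 407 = -302.86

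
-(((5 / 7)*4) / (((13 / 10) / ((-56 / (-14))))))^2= -640000 / 8281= -77.29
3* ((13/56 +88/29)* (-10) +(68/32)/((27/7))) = -1408193/14616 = -96.35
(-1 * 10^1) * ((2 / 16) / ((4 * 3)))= -5 / 48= -0.10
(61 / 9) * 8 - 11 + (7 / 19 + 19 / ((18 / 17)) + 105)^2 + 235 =1811103913 / 116964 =15484.29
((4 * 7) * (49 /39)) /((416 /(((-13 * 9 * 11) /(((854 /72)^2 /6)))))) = -224532 /48373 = -4.64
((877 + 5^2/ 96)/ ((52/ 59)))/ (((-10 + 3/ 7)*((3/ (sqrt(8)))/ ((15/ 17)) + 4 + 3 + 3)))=-4347702625/ 412038744 + 2956437785*sqrt(2)/ 3296309952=-9.28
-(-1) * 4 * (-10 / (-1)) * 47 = 1880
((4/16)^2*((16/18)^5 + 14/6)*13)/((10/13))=28822781/9447840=3.05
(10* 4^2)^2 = 25600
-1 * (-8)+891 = 899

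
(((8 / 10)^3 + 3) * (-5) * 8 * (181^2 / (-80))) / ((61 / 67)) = 63186.84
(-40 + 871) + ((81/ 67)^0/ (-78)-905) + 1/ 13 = -5767/ 78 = -73.94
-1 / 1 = -1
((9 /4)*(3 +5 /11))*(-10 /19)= -45 /11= -4.09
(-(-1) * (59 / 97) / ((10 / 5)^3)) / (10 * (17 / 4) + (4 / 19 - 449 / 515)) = 577315 / 317687804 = 0.00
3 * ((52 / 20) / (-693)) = -13 / 1155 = -0.01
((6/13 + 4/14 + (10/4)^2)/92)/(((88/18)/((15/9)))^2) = 573075/64832768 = 0.01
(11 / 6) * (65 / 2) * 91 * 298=9694685 / 6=1615780.83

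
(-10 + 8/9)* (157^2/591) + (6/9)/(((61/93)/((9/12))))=-246093929/648918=-379.24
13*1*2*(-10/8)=-65/2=-32.50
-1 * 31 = -31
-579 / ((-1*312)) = 193 / 104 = 1.86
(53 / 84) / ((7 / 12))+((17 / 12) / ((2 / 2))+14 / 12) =2155 / 588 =3.66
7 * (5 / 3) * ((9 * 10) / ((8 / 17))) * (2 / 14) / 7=1275 / 28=45.54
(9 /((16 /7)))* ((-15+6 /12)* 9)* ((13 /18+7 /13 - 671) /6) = 95441871 /1664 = 57356.89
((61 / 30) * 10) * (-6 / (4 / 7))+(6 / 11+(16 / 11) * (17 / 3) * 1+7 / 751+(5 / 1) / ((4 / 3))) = -200.95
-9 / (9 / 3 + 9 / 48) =-48 / 17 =-2.82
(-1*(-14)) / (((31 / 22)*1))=308 / 31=9.94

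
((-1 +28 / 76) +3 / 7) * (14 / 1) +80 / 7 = 1142 / 133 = 8.59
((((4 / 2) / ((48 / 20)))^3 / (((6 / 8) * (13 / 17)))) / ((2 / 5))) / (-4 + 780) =10625 / 3268512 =0.00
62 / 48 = 31 / 24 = 1.29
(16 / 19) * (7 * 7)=784 / 19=41.26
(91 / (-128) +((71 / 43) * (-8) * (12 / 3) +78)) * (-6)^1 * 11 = -4441239 / 2752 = -1613.82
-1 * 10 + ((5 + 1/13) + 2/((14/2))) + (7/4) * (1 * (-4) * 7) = -4881/91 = -53.64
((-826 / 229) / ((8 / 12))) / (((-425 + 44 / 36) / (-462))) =-2575881 / 436703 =-5.90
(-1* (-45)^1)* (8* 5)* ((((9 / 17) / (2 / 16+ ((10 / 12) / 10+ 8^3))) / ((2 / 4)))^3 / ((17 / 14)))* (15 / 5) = 6094990540800 / 155156269958782397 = 0.00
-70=-70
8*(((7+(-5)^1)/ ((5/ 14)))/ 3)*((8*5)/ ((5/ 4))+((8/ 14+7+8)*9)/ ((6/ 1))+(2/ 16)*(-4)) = 4096/ 5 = 819.20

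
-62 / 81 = -0.77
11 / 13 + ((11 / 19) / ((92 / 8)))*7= 6809 / 5681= 1.20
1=1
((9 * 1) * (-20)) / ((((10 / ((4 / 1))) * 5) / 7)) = -504 / 5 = -100.80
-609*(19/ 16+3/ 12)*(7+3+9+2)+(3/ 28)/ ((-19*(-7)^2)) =-1916956011/ 104272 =-18384.19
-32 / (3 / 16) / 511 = -512 / 1533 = -0.33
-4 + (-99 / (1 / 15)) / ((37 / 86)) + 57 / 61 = -7797229 / 2257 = -3454.69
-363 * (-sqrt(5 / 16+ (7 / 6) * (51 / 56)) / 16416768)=121 * sqrt(22) / 21889024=0.00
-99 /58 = -1.71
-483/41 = -11.78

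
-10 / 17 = -0.59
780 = 780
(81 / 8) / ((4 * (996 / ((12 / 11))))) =81 / 29216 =0.00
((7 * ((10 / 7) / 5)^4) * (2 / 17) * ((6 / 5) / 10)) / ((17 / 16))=1536 / 2478175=0.00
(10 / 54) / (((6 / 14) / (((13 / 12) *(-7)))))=-3185 / 972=-3.28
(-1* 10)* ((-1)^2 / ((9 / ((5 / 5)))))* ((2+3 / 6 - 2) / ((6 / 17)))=-85 / 54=-1.57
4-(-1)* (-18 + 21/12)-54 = -265/4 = -66.25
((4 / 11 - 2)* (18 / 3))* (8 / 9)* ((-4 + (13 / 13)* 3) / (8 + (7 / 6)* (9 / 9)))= 576 / 605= 0.95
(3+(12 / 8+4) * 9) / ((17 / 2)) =6.18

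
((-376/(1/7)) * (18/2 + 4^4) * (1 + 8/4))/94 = -22260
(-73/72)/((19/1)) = -73/1368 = -0.05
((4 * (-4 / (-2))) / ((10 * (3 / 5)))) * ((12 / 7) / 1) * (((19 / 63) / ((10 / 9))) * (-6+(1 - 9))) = -304 / 35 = -8.69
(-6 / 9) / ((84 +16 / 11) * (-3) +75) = 22 / 5985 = 0.00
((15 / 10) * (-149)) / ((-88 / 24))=1341 / 22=60.95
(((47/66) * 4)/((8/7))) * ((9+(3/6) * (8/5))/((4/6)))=16121/440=36.64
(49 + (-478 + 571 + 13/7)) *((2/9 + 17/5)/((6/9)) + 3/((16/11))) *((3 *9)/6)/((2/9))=6987573/320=21836.17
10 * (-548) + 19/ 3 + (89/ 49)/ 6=-1609169/ 294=-5473.36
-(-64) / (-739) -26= -19278 / 739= -26.09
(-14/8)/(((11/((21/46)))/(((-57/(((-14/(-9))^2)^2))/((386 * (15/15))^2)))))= 1121931/236429236736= 0.00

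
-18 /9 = -2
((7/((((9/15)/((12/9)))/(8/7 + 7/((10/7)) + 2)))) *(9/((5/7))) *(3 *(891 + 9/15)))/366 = 17568978/1525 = 11520.64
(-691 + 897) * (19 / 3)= 3914 / 3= 1304.67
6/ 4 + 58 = 59.50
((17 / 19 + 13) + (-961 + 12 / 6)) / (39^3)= -17957 / 1127061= -0.02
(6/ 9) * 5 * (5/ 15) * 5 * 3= 50/ 3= 16.67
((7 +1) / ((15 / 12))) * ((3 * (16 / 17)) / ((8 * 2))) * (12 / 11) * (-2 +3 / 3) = -1152 / 935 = -1.23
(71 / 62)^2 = 5041 / 3844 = 1.31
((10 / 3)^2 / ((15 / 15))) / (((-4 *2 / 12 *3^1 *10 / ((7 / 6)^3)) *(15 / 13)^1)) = -4459 / 5832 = -0.76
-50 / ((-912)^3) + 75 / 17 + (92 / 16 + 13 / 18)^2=895610249851 / 19343038464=46.30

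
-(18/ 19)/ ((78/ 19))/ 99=-0.00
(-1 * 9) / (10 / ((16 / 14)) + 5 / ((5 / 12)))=-36 / 83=-0.43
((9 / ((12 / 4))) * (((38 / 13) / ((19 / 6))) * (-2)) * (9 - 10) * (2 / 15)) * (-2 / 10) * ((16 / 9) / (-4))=64 / 975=0.07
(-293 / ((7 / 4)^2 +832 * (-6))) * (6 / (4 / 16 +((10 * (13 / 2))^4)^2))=0.00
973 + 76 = 1049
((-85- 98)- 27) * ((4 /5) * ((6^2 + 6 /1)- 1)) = -6888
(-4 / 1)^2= 16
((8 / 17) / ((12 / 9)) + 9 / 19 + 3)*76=290.82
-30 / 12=-5 / 2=-2.50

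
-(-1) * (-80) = -80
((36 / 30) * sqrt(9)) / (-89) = -0.04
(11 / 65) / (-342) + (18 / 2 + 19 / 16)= 1811657 / 177840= 10.19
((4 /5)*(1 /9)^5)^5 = 0.00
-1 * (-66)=66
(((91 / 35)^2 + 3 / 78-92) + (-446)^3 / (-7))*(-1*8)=-230661442932 / 2275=-101389645.24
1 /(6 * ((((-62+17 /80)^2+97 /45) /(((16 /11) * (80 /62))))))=6144000 /75027979741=0.00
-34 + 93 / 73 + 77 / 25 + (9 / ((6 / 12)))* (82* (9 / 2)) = 12067546 / 1825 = 6612.35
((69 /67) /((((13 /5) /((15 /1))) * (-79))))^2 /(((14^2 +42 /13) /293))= 1569344625 /188658727166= 0.01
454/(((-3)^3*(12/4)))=-5.60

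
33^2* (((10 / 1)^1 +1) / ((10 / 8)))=47916 / 5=9583.20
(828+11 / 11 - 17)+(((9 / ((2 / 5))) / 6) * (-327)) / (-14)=50377 / 56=899.59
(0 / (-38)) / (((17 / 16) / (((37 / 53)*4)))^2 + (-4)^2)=0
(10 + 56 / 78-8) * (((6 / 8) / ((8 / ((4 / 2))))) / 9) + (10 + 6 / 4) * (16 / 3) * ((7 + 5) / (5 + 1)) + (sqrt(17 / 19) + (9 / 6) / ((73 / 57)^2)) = sqrt(323) / 19 + 616698497 / 4987944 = 124.58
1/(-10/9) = -9/10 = -0.90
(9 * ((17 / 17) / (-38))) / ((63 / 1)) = -1 / 266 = -0.00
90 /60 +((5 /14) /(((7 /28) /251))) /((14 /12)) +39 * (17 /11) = 397911 /1078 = 369.12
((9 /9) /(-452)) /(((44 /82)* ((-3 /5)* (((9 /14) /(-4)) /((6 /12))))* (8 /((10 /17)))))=-7175 /4564296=-0.00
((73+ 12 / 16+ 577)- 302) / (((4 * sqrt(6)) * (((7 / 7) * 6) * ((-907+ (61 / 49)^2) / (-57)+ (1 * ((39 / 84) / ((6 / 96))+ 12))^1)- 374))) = -21212835 * sqrt(6) / 236661184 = -0.22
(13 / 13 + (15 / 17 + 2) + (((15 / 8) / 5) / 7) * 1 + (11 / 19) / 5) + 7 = 999517 / 90440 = 11.05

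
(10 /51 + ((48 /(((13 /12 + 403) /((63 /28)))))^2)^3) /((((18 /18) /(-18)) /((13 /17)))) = -781395621371877258274236 /288979872514358197144453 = -2.70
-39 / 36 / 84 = -13 / 1008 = -0.01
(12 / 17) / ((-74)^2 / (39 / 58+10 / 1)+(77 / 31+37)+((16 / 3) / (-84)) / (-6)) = 21760326 / 17034855389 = 0.00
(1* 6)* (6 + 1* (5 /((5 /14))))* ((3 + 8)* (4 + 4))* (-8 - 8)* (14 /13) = -2365440 /13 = -181956.92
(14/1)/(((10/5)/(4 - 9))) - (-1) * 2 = -33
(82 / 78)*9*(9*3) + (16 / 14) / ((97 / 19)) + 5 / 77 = 255.75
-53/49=-1.08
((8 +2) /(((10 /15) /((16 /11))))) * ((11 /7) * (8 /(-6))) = -320 /7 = -45.71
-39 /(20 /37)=-1443 /20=-72.15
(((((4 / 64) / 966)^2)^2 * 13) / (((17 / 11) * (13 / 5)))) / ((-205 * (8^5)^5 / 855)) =-0.00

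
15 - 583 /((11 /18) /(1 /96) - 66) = 94.50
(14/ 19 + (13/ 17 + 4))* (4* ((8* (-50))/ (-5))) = 1760.50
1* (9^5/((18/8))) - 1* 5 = 26239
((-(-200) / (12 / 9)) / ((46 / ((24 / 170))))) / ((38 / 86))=7740 / 7429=1.04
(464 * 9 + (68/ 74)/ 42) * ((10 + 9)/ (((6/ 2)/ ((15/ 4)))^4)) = 38531631875/ 198912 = 193711.95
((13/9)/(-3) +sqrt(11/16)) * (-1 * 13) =169/27 - 13 * sqrt(11)/4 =-4.52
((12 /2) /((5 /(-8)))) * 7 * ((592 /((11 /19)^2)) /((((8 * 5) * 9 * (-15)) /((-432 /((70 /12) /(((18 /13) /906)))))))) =-369294336 /148451875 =-2.49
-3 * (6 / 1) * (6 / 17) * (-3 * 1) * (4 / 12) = 108 / 17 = 6.35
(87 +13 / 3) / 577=0.16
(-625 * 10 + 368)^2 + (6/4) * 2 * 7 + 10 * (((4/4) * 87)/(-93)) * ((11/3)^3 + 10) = 28958015675/837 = 34597390.29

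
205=205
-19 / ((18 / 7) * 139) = -133 / 2502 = -0.05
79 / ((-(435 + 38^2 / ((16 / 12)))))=-0.05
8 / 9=0.89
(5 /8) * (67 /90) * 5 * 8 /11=335 /198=1.69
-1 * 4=-4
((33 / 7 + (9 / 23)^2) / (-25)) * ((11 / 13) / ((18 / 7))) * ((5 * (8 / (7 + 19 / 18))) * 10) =-3172224 / 997165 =-3.18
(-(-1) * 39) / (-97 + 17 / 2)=-26 / 59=-0.44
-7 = -7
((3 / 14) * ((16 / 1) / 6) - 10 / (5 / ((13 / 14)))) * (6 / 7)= -54 / 49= -1.10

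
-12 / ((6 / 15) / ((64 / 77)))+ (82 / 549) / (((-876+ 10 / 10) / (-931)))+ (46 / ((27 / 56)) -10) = 961149536 / 15852375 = 60.63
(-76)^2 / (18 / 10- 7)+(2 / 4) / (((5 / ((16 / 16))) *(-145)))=-20938013 / 18850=-1110.77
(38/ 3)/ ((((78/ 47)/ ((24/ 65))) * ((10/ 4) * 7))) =14288/ 88725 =0.16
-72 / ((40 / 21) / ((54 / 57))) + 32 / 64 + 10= -4809 / 190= -25.31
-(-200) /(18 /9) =100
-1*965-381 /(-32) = -30499 /32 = -953.09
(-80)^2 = 6400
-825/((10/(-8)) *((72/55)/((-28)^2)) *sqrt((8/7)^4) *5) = 1452605/24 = 60525.21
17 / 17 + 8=9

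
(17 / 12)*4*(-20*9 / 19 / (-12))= 85 / 19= 4.47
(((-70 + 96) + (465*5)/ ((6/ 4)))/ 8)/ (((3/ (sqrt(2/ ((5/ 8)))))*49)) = 788*sqrt(5)/ 735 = 2.40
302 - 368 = -66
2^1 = 2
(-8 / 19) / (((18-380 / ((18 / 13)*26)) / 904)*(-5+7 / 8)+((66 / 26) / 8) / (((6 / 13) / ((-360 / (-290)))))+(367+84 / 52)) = -65435136 / 57413298773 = -0.00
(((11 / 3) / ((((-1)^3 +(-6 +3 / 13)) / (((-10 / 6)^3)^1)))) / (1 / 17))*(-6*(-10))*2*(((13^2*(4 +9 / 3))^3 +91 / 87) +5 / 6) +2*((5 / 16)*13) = 53053557441188395 / 6264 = 8469597292654.60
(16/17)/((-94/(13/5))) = -104/3995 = -0.03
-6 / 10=-3 / 5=-0.60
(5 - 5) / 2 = 0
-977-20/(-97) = -976.79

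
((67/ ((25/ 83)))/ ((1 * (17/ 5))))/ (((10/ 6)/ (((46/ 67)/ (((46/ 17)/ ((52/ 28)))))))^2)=2146131/ 410375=5.23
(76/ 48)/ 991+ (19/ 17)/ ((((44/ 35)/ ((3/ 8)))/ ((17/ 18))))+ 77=77.32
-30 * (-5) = 150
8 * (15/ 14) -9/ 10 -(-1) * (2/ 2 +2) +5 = 1097/ 70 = 15.67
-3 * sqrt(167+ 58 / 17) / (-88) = 3 * sqrt(49249) / 1496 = 0.45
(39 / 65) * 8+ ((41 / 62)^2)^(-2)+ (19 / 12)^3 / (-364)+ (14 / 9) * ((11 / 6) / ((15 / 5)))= 292437802487419 / 26660715943680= 10.97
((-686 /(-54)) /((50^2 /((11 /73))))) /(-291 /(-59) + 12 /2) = 222607 /3178237500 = 0.00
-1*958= -958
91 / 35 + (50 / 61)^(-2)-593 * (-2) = 2975221 / 2500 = 1190.09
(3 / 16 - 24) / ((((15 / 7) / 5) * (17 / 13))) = -11557 / 272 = -42.49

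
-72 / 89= -0.81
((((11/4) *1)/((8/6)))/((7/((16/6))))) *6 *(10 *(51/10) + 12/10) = 8613/35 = 246.09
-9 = -9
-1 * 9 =-9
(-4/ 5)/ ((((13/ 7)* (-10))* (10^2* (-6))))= -7/ 97500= -0.00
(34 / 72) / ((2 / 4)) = 17 / 18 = 0.94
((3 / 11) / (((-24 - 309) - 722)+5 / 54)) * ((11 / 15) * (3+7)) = -108 / 56965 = -0.00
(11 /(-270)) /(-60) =11 /16200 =0.00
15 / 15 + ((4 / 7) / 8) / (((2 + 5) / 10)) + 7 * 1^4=397 / 49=8.10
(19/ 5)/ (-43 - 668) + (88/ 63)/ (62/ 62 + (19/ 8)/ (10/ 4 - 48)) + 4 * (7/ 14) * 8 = 4284913/ 245295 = 17.47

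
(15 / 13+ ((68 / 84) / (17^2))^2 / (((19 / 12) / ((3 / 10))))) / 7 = 20179451 / 122421845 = 0.16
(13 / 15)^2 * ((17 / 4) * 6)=2873 / 150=19.15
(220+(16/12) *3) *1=224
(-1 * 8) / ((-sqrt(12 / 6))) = 5.66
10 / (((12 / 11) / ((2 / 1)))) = 55 / 3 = 18.33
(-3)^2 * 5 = 45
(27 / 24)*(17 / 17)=9 / 8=1.12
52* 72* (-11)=-41184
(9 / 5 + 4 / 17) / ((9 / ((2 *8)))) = 2768 / 765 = 3.62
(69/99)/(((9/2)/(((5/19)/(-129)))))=-230/727947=-0.00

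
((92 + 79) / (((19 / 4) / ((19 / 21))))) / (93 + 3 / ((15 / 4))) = 1140 / 3283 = 0.35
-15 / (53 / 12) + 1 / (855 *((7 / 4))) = -1077088 / 317205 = -3.40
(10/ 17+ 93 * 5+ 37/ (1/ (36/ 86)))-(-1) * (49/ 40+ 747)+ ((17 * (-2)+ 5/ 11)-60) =365304609/ 321640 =1135.76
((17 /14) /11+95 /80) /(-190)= -1599 /234080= -0.01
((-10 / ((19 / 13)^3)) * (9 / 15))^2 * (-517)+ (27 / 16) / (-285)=-7186947813531 / 3763670480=-1909.56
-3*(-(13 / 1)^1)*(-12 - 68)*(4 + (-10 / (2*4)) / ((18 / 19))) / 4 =-12545 / 6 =-2090.83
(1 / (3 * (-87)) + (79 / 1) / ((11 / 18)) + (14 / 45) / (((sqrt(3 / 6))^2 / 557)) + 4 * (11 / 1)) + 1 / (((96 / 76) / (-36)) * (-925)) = 2761251277 / 5311350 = 519.88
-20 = -20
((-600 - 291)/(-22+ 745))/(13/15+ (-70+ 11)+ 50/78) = 19305/900617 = 0.02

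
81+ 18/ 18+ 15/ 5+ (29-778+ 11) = -653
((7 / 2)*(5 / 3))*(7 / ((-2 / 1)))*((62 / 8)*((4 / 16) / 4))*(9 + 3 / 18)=-417725 / 4608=-90.65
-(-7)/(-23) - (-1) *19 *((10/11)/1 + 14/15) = 131693/3795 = 34.70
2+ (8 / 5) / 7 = 78 / 35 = 2.23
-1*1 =-1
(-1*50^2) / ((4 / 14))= -8750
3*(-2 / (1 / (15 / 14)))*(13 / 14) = -585 / 98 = -5.97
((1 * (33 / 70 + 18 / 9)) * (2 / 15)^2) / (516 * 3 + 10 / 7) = 173 / 6100875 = 0.00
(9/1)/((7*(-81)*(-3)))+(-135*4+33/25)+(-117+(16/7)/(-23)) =-71266249/108675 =-655.77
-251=-251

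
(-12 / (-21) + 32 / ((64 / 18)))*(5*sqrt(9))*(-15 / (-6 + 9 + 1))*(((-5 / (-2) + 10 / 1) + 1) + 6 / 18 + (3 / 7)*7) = -507525 / 56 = -9062.95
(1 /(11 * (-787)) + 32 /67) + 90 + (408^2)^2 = 16072479259161291 /580019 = 27710263386.48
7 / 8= 0.88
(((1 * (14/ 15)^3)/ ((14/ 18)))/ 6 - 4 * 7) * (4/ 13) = -9632/ 1125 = -8.56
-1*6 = -6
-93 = -93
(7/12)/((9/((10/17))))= 35/918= 0.04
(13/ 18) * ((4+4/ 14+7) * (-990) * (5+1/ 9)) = -2598310/ 63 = -41243.02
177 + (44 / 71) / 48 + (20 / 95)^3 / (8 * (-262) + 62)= 350675179727 / 1981071252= 177.01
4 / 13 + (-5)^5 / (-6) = 40649 / 78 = 521.14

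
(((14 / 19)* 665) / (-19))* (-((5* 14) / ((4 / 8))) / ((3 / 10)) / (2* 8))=42875 / 57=752.19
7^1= 7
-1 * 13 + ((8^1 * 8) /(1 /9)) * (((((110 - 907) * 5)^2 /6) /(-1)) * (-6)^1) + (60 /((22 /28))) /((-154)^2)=85222688322109 /9317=9147009587.00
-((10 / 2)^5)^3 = -30517578125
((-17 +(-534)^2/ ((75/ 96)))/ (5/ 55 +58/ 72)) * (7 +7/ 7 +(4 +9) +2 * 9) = 15878288.76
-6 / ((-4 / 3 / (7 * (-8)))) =-252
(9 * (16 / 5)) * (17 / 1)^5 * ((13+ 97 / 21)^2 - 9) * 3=9059664521616 / 245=36978222537.21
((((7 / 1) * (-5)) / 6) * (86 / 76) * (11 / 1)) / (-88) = 1505 / 1824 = 0.83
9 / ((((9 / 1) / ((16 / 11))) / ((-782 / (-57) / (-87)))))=-12512 / 54549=-0.23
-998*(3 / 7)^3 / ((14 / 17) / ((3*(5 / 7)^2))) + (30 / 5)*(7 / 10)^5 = -852971769771 / 5882450000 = -145.00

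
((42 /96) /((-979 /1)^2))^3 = 343 /3606252227773071855616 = 0.00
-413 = -413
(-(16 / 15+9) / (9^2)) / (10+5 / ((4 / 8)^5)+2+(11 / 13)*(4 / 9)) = -1963 / 2722680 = -0.00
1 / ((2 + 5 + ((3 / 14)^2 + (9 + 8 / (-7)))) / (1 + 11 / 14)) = 350 / 2921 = 0.12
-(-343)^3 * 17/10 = 686011319/10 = 68601131.90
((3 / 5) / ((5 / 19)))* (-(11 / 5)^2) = -6897 / 625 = -11.04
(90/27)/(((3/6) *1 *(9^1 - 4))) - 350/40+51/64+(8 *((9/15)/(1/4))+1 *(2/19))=231383/18240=12.69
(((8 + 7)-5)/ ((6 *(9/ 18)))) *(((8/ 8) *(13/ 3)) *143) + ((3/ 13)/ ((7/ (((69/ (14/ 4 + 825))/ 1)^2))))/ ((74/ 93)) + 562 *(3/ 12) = 367093876486231/ 166402803294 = 2206.06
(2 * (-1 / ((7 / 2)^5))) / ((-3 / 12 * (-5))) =-256 / 84035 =-0.00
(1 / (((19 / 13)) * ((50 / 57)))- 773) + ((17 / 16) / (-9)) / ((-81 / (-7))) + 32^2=251.77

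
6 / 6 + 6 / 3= 3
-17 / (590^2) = -17 / 348100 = -0.00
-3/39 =-1/13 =-0.08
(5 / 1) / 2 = 2.50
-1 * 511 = -511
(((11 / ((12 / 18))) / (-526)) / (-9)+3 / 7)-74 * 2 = -3260071 / 22092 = -147.57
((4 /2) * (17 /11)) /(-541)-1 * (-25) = 24.99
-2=-2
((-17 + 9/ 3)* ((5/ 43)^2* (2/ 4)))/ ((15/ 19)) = -665/ 5547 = -0.12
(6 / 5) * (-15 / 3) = -6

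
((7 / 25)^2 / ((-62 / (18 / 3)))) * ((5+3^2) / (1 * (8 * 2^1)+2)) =-343 / 58125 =-0.01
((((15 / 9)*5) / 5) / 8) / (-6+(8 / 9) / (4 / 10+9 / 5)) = -165 / 4432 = -0.04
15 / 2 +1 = 8.50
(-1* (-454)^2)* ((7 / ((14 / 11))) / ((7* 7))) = -23135.47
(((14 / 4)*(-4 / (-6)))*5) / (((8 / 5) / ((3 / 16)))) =1.37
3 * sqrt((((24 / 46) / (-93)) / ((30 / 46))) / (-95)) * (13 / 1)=26 * sqrt(1767) / 2945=0.37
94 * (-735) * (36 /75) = -165816 /5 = -33163.20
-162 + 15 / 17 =-2739 / 17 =-161.12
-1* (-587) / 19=587 / 19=30.89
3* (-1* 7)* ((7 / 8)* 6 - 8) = 231 / 4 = 57.75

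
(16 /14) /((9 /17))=136 /63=2.16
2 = 2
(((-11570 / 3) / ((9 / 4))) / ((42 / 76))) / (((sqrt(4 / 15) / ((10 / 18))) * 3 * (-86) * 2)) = 1099150 * sqrt(15) / 658287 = 6.47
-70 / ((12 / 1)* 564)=-35 / 3384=-0.01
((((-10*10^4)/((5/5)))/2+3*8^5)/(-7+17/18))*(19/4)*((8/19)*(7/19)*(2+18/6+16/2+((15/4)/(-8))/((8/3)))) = -75376.24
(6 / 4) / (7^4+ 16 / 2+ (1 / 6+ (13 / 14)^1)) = 63 / 101224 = 0.00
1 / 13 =0.08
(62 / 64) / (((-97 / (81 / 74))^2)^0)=31 / 32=0.97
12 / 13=0.92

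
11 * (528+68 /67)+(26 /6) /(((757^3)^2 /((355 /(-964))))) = 212182214954483639910297467 /36462661719768966856836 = 5819.16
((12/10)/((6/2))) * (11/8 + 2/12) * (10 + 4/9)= 1739/270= 6.44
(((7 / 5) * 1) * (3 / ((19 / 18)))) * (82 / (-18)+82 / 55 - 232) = -4886994 / 5225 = -935.31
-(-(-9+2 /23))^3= -8615125 /12167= -708.07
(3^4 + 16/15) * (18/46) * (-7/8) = -25851/920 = -28.10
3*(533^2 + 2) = 852273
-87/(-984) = 29/328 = 0.09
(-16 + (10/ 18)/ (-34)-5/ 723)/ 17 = -0.94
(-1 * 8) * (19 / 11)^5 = -19808792 / 161051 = -123.00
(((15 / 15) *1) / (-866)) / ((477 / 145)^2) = -21025 / 197040114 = -0.00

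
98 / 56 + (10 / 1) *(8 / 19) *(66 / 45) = 1807 / 228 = 7.93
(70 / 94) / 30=7 / 282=0.02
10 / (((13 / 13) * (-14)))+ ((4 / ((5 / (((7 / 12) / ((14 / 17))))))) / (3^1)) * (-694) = -41518 / 315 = -131.80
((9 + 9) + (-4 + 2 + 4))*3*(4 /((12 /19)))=380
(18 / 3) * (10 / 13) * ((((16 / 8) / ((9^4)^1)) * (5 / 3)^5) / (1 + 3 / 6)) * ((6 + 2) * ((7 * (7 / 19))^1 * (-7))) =-686000000 / 393797781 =-1.74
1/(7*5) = 1/35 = 0.03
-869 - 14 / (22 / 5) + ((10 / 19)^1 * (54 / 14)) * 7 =-179316 / 209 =-857.97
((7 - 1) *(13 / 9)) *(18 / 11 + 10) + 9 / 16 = 53545 / 528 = 101.41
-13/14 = -0.93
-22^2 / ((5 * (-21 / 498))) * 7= 80344 / 5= 16068.80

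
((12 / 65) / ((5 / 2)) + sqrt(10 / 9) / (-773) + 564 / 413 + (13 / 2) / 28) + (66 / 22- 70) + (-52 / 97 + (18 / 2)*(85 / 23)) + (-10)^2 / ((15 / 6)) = 17719153901 / 2395647800- sqrt(10) / 2319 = 7.40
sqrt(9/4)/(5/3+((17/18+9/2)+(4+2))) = 27/236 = 0.11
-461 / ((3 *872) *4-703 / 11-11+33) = -5071 / 114643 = -0.04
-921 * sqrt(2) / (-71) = 921 * sqrt(2) / 71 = 18.34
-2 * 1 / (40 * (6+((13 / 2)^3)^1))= -2 / 11225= -0.00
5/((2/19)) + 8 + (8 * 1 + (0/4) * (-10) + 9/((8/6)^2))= 1097/16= 68.56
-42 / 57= -14 / 19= -0.74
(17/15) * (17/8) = 2.41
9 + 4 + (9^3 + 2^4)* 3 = 2248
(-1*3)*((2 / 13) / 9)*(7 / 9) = -14 / 351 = -0.04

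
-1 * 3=-3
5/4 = 1.25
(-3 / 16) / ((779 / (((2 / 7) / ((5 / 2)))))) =-3 / 109060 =-0.00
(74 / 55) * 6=444 / 55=8.07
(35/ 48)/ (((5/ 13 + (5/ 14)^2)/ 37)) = 164983/ 3132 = 52.68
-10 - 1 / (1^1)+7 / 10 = -103 / 10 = -10.30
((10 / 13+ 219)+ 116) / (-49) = -6.85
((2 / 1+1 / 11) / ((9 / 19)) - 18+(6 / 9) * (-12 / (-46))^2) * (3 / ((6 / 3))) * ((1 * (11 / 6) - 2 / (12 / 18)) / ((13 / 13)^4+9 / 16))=19855612 / 1309275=15.17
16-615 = -599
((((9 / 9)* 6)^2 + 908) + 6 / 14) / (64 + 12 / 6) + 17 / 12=1321 / 84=15.73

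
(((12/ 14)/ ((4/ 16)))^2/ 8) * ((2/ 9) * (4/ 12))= 16/ 147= 0.11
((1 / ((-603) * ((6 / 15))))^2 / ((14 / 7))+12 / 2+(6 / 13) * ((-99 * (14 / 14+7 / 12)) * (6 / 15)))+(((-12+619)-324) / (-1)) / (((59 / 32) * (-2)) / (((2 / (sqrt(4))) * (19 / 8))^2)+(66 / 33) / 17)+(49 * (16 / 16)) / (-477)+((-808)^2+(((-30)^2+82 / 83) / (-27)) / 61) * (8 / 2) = 8719949268323976061787 / 3338471388031416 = 2611958.66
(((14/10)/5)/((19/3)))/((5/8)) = 168/2375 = 0.07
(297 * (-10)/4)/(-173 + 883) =-297/284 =-1.05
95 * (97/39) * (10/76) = 2425/78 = 31.09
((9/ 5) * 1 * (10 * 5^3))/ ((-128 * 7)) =-1125/ 448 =-2.51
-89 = -89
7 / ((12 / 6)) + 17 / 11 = 111 / 22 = 5.05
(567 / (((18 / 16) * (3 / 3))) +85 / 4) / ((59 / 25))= 52525 / 236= 222.56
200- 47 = 153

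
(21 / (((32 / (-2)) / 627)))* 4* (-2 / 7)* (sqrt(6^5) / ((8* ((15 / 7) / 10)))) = 39501* sqrt(6) / 2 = 48378.65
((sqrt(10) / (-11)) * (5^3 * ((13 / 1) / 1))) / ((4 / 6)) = -4875 * sqrt(10) / 22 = -700.73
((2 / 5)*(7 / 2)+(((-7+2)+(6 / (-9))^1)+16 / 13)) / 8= -74 / 195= -0.38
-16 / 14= -8 / 7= -1.14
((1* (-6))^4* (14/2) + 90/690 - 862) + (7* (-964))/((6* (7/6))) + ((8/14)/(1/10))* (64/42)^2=515424587/71001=7259.40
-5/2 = -2.50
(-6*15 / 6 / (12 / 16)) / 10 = -2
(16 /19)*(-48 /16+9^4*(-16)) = -1679664 /19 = -88403.37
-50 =-50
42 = 42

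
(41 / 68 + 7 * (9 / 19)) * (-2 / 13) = -5063 / 8398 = -0.60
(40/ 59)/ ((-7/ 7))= -40/ 59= -0.68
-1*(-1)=1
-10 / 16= -5 / 8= -0.62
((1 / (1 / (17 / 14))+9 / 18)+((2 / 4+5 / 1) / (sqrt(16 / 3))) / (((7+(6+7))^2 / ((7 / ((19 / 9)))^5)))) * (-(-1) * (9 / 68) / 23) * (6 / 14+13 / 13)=270 / 19159+14035888251 * sqrt(3) / 1239238027520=0.03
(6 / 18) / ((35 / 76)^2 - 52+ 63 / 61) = -352336 / 53648577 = -0.01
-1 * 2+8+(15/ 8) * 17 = 303/ 8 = 37.88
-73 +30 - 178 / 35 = -1683 / 35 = -48.09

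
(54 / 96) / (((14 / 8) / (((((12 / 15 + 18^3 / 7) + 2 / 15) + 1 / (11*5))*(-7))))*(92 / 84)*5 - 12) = -8670411 / 184994068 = -0.05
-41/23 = -1.78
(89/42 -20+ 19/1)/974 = 47/40908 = 0.00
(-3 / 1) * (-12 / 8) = 9 / 2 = 4.50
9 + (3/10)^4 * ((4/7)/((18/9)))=315081/35000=9.00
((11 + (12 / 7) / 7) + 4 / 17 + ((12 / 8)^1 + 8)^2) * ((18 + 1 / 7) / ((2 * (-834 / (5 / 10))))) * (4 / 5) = -8609711 / 19452216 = -0.44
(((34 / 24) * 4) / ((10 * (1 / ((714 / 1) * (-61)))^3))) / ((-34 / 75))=103274750244330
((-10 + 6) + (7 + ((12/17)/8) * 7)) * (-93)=-11439/34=-336.44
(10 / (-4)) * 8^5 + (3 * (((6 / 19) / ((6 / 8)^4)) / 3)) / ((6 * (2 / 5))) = -126074240 / 1539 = -81919.58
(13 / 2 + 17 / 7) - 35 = -365 / 14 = -26.07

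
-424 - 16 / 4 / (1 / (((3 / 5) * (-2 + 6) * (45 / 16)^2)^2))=-1910401 / 1024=-1865.63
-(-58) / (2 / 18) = 522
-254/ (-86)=2.95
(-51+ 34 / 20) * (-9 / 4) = 4437 / 40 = 110.92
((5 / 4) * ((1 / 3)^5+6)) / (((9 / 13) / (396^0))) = 94835 / 8748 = 10.84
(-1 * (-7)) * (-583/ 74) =-4081/ 74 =-55.15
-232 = -232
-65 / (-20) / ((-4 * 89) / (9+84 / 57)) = -2587 / 27056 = -0.10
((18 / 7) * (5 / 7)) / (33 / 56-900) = -240 / 117523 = -0.00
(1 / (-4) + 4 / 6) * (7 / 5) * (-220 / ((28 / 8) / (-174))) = 6380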